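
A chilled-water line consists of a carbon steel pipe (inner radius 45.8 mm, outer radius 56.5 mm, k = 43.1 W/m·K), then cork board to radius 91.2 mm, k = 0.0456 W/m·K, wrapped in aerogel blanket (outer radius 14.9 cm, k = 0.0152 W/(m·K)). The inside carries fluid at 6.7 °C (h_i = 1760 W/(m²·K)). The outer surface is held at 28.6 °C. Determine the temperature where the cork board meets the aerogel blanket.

Series thermal resistances, inner to outer:
  R'_conv,in = 1/(2πr h) = 1/(2π·0.0458·1760) = 0.001974 m·K/W
  R'_carbon steel = ln(0.0565/0.0458)/(2πk) = 0.2100/(2π·43.1) = 7.753×10^-4 m·K/W
  R'_cork board = ln(0.0912/0.0565)/(2πk) = 0.4788/(2π·0.0456) = 1.671 m·K/W
  R'_aerogel blanket = ln(0.149/0.0912)/(2πk) = 0.4909/(2π·0.0152) = 5.140 m·K/W
ΣR = 0.001974 + 7.753×10^-4 + 1.671 + 5.140 = 6.814 m·K/W
Q' = ΔT/ΣR = (6.7 °C − 28.6 °C)/6.814 = -3.214 W/m
From the inner boundary to the cork board/aerogel blanket interface, ΣR_partial = 1.674 m·K/W.
T_interface = T_in − Q'·ΣR_partial = 6.7 °C − (-3.214)(1.674) = 12.1 °C

T = 12.1 °C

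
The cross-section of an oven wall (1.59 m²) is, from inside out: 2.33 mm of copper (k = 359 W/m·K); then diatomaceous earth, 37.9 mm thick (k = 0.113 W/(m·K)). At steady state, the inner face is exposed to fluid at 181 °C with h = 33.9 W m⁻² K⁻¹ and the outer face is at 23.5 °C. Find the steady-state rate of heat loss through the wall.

Treat each layer as a resistance in series:
  R_conv,in = 1/(hA) = 1/(33.9·1.59) = 0.01855 K/W
  R_copper = L/(kA) = 0.00233/(359·1.59) = 4.082×10^-6 K/W
  R_diatomaceous earth = L/(kA) = 0.0379/(0.113·1.59) = 0.2109 K/W
ΣR = 0.01855 + 4.082×10^-6 + 0.2109 = 0.2295 K/W
Q = ΔT/ΣR = (181 °C − 23.5 °C)/0.2295 = 686 W

Q = 686 W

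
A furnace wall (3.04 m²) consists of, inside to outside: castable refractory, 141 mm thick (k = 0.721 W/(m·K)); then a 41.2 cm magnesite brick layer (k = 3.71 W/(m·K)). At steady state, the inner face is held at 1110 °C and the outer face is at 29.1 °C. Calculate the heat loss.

Q = 10700 W

Treat each layer as a resistance in series:
  R_castable refractory = L/(kA) = 0.141/(0.721·3.04) = 0.06433 K/W
  R_magnesite brick = L/(kA) = 0.412/(3.71·3.04) = 0.03653 K/W
ΣR = 0.06433 + 0.03653 = 0.1009 K/W
Q = ΔT/ΣR = (1110 °C − 29.1 °C)/0.1009 = 10700 W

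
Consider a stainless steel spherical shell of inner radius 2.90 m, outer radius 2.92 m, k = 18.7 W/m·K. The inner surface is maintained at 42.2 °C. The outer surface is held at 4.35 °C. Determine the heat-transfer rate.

Q = 4πk·ΔT/(1/r₁ − 1/r₂) = 4π × 18.7 × 37.85 / (1/2.90 − 1/2.92) = 3.77×10^6 W

Q = 3.77×10^6 W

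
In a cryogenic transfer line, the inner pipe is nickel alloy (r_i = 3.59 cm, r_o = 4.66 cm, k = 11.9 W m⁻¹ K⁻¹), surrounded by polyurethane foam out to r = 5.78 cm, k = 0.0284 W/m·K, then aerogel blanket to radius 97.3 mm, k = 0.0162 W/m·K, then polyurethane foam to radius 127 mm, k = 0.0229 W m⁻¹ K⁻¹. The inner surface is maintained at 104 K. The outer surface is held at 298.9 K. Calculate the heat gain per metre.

Series thermal resistances, inner to outer:
  R'_nickel alloy = ln(0.0466/0.0359)/(2πk) = 0.2609/(2π·11.9) = 0.003489 m·K/W
  R'_polyurethane foam = ln(0.0578/0.0466)/(2πk) = 0.2154/(2π·0.0284) = 1.207 m·K/W
  R'_aerogel blanket = ln(0.0973/0.0578)/(2πk) = 0.5208/(2π·0.0162) = 5.117 m·K/W
  R'_polyurethane foam = ln(0.127/0.0973)/(2πk) = 0.2664/(2π·0.0229) = 1.851 m·K/W
ΣR = 0.003489 + 1.207 + 5.117 + 1.851 = 8.178 m·K/W
Q' = ΔT/ΣR = (104 K − 298.9 K)/8.178 = -23.8 W/m
(Negative Q' ⇒ heat flows inward; heat gain = 23.8 W/m.)

Q' = 23.8 W/m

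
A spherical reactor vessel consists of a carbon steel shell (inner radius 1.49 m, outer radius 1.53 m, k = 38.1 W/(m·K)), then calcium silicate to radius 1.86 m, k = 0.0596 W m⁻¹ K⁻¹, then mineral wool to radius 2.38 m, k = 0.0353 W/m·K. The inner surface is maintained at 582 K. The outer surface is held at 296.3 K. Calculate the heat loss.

Treat each layer as a resistance in series:
  R_carbon steel = (1/1.49 − 1/1.53)/(4πk) = 0.01755/(4π·38.1) = 3.665×10^-5 K/W
  R_calcium silicate = (1/1.53 − 1/1.86)/(4πk) = 0.1160/(4π·0.0596) = 0.1548 K/W
  R_mineral wool = (1/1.86 − 1/2.38)/(4πk) = 0.1175/(4π·0.0353) = 0.2648 K/W
ΣR = 3.665×10^-5 + 0.1548 + 0.2648 = 0.4196 K/W
Q = ΔT/ΣR = (582 K − 296.3 K)/0.4196 = 681 W

Q = 681 W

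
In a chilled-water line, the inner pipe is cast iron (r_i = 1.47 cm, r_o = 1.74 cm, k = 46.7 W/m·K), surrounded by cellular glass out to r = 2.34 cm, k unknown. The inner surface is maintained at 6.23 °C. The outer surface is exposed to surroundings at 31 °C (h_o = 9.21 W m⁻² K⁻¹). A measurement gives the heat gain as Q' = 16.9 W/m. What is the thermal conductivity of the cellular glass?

ΣR = ΔT/Q' = |6.23 − 31|/16.9 = 1.466 m·K/W
Known resistances:
  R'_cast iron = ln(0.0174/0.0147)/(2πk) = 0.1686/(2π·46.7) = 5.747×10^-4 m·K/W
  R'_conv,out = 1/(2πr h) = 1/(2π·0.0234·9.21) = 0.7385 m·K/W
R_cellular glass = ΣR − ΣR_known = 1.466 − 0.7391 = 0.7269 m·K/W
ln(r₂/r₁)/(2πk) = 0.7269 ⇒ k = 0.2963/(2π·0.7269) = 0.0649 W/m·K

k = 0.0649 W/m·K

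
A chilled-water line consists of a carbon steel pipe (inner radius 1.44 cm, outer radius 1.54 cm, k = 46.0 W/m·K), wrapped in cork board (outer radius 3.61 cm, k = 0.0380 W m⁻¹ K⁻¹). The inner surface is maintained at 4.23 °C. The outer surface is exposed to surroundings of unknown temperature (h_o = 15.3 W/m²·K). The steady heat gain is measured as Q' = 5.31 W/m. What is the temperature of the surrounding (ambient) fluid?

Sum the resistances:
  R'_carbon steel = ln(0.0154/0.0144)/(2πk) = 0.06714/(2π·46.0) = 2.323×10^-4 m·K/W
  R'_cork board = ln(0.0361/0.0154)/(2πk) = 0.8519/(2π·0.0380) = 3.568 m·K/W
  R'_conv,out = 1/(2πr h) = 1/(2π·0.0361·15.3) = 0.2882 m·K/W
ΣR = 3.856 m·K/W
ΔT = Q'·ΣR = 5.31 × 3.856 = 20.48 K
Heat flows inward, so T_out = T_in + ΔT = 4.23 + 20.48 = 24.7 °C

T_out = 24.7 °C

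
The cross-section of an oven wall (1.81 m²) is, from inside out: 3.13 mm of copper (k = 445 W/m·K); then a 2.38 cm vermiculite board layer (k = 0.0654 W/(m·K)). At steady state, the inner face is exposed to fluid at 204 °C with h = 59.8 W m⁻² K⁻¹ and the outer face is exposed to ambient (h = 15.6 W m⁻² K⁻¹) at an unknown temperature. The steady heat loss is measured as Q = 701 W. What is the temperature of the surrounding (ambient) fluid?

T_out = 31.8 °C

Series resistances:
  R_conv,in = 1/(hA) = 1/(59.8·1.81) = 0.009239 K/W
  R_copper = L/(kA) = 0.00313/(445·1.81) = 3.886×10^-6 K/W
  R_vermiculite board = L/(kA) = 0.0238/(0.0654·1.81) = 0.2011 K/W
  R_conv,out = 1/(hA) = 1/(15.6·1.81) = 0.03542 K/W
ΣR = 0.2457 K/W
ΔT = Q·ΣR = 701 × 0.2457 = 172.2 K
Heat flows outward, so T_out = T_in − ΔT = 204 − 172.2 = 31.8 °C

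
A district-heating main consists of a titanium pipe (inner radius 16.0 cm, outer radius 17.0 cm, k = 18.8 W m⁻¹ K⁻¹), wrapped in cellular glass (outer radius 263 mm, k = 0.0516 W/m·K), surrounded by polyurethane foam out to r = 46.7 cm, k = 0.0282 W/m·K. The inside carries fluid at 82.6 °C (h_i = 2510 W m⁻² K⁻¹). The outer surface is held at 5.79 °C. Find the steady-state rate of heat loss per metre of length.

Q' = 16.7 W/m

Treat each layer as a resistance in series:
  R'_conv,in = 1/(2πr h) = 1/(2π·0.160·2510) = 3.963×10^-4 m·K/W
  R'_titanium = ln(0.170/0.160)/(2πk) = 0.06062/(2π·18.8) = 5.132×10^-4 m·K/W
  R'_cellular glass = ln(0.263/0.170)/(2πk) = 0.4364/(2π·0.0516) = 1.346 m·K/W
  R'_polyurethane foam = ln(0.467/0.263)/(2πk) = 0.5742/(2π·0.0282) = 3.241 m·K/W
ΣR = 3.963×10^-4 + 5.132×10^-4 + 1.346 + 3.241 = 4.588 m·K/W
Q' = ΔT/ΣR = (82.6 °C − 5.79 °C)/4.588 = 16.7 W/m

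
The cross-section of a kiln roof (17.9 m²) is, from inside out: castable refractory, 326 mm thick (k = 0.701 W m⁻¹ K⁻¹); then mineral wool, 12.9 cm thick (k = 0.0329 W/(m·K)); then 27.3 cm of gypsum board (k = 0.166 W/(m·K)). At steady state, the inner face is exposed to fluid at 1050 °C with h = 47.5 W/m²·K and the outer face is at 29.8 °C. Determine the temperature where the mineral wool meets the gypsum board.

Series thermal resistances, inner to outer:
  R_conv,in = 1/(hA) = 1/(47.5·17.9) = 0.001176 K/W
  R_castable refractory = L/(kA) = 0.326/(0.701·17.9) = 0.02598 K/W
  R_mineral wool = L/(kA) = 0.129/(0.0329·17.9) = 0.2190 K/W
  R_gypsum board = L/(kA) = 0.273/(0.166·17.9) = 0.09188 K/W
ΣR = 0.001176 + 0.02598 + 0.2190 + 0.09188 = 0.3380 K/W
Q = ΔT/ΣR = (1050 °C − 29.8 °C)/0.3380 = 3018 W
From the inner boundary to the mineral wool/gypsum board interface, ΣR_partial = 0.2462 K/W.
T_interface = T_in − Q·ΣR_partial = 1050 °C − (3018)(0.2462) = 307 °C

T = 307 °C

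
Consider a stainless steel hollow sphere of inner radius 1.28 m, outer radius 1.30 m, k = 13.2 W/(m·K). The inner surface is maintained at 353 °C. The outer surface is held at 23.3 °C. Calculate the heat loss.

Q = 4.55×10^6 W

Q = 4πk·ΔT/(1/r₁ − 1/r₂) = 4π × 13.2 × 329.7 / (1/1.28 − 1/1.30) = 4.55×10^6 W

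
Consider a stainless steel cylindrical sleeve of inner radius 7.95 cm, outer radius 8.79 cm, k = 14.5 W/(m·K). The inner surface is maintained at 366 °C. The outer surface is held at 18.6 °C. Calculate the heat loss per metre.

Q' = 2πk·ΔT/ln(r₂/r₁) = 2π × 14.5 × 347.4 / ln(0.0879/0.0795) = 3.15×10^5 W/m

Q' = 315 kW/m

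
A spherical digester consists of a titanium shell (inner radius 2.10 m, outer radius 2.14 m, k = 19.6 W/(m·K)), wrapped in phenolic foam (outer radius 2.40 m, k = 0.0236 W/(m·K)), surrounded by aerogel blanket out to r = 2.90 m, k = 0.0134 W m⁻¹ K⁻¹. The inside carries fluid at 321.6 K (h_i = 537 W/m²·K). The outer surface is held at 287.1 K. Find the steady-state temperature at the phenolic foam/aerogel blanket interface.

Treat each layer as a resistance in series:
  R_conv,in = 1/(4πr²h) = 1/(4π·2.10²·537) = 3.360×10^-5 K/W
  R_titanium = (1/2.10 − 1/2.14)/(4πk) = 0.008901/(4π·19.6) = 3.614×10^-5 K/W
  R_phenolic foam = (1/2.14 − 1/2.40)/(4πk) = 0.05062/(4π·0.0236) = 0.1707 K/W
  R_aerogel blanket = (1/2.40 − 1/2.90)/(4πk) = 0.07184/(4π·0.0134) = 0.4266 K/W
ΣR = 3.360×10^-5 + 3.614×10^-5 + 0.1707 + 0.4266 = 0.5974 K/W
Q = ΔT/ΣR = (321.6 K − 287.1 K)/0.5974 = 57.75 W
From the inner boundary to the phenolic foam/aerogel blanket interface, ΣR_partial = 0.1708 K/W.
T_interface = T_in − Q·ΣR_partial = 321.6 K − (57.75)(0.1708) = 311.7 K

T = 311.7 K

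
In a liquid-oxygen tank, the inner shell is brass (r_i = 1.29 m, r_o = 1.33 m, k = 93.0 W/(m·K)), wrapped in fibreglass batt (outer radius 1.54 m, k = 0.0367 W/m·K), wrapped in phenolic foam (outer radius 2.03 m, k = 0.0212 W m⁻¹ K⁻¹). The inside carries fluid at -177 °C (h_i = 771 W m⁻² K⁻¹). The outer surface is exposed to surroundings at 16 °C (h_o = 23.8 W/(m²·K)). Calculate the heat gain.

Treat each layer as a resistance in series:
  R_conv,in = 1/(4πr²h) = 1/(4π·1.29²·771) = 6.202×10^-5 K/W
  R_brass = (1/1.29 − 1/1.33)/(4πk) = 0.02331/(4π·93.0) = 1.995×10^-5 K/W
  R_fibreglass batt = (1/1.33 − 1/1.54)/(4πk) = 0.1025/(4π·0.0367) = 0.2223 K/W
  R_phenolic foam = (1/1.54 − 1/2.03)/(4πk) = 0.1567/(4π·0.0212) = 0.5883 K/W
  R_conv,out = 1/(4πr²h) = 1/(4π·2.03²·23.8) = 8.114×10^-4 K/W
ΣR = 6.202×10^-5 + 1.995×10^-5 + 0.2223 + 0.5883 + 8.114×10^-4 = 0.8115 K/W
Q = ΔT/ΣR = (-177 °C − 16 °C)/0.8115 = -238 W
(Negative Q ⇒ heat flows inward; heat gain = 238 W.)

Q = 238 W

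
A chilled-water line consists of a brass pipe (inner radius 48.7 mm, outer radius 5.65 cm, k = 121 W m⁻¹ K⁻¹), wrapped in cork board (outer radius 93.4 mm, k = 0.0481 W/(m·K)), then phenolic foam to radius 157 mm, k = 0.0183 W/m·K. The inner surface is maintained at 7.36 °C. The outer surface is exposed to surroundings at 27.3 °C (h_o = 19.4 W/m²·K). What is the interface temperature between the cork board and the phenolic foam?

T = 12.7 °C

Treat each layer as a resistance in series:
  R'_brass = ln(0.0565/0.0487)/(2πk) = 0.1486/(2π·121) = 1.954×10^-4 m·K/W
  R'_cork board = ln(0.0934/0.0565)/(2πk) = 0.5027/(2π·0.0481) = 1.663 m·K/W
  R'_phenolic foam = ln(0.157/0.0934)/(2πk) = 0.5194/(2π·0.0183) = 4.517 m·K/W
  R'_conv,out = 1/(2πr h) = 1/(2π·0.157·19.4) = 0.05225 m·K/W
ΣR = 1.954×10^-4 + 1.663 + 4.517 + 0.05225 = 6.232 m·K/W
Q' = ΔT/ΣR = (7.36 °C − 27.3 °C)/6.232 = -3.200 W/m
From the inner boundary to the cork board/phenolic foam interface, ΣR_partial = 1.663 m·K/W.
T_interface = T_in − Q'·ΣR_partial = 7.36 °C − (-3.200)(1.663) = 12.7 °C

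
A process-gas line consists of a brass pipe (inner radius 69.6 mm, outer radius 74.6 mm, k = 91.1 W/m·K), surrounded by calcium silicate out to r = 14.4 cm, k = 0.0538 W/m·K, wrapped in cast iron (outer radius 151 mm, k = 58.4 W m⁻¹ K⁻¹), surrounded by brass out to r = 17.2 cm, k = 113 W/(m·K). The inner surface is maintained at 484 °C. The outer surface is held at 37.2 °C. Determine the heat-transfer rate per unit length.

Treat each layer as a resistance in series:
  R'_brass = ln(0.0746/0.0696)/(2πk) = 0.06938/(2π·91.1) = 1.212×10^-4 m·K/W
  R'_calcium silicate = ln(0.144/0.0746)/(2πk) = 0.6577/(2π·0.0538) = 1.946 m·K/W
  R'_cast iron = ln(0.151/0.144)/(2πk) = 0.04747/(2π·58.4) = 1.294×10^-4 m·K/W
  R'_brass = ln(0.172/0.151)/(2πk) = 0.1302/(2π·113) = 1.834×10^-4 m·K/W
ΣR = 1.212×10^-4 + 1.946 + 1.294×10^-4 + 1.834×10^-4 = 1.946 m·K/W
Q' = ΔT/ΣR = (484 °C − 37.2 °C)/1.946 = 230 W/m

Q' = 230 W/m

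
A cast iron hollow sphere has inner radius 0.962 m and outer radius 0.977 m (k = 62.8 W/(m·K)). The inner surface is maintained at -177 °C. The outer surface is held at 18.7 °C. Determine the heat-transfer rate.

Q = 4πk·ΔT/(1/r₁ − 1/r₂) = 4π × 62.8 × 195.7 / (1/0.962 − 1/0.977) = 9.68×10^6 W

Q = 9.68×10^6 W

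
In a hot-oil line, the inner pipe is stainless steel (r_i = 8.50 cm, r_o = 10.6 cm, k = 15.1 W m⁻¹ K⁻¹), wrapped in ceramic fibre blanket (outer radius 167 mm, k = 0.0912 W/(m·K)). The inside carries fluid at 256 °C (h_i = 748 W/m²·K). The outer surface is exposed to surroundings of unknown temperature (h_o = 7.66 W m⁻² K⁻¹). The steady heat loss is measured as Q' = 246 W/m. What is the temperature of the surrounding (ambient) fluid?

Sum the resistances:
  R'_conv,in = 1/(2πr h) = 1/(2π·0.0850·748) = 0.002503 m·K/W
  R'_stainless steel = ln(0.106/0.0850)/(2πk) = 0.2208/(2π·15.1) = 0.002327 m·K/W
  R'_ceramic fibre blanket = ln(0.167/0.106)/(2πk) = 0.4546/(2π·0.0912) = 0.7933 m·K/W
  R'_conv,out = 1/(2πr h) = 1/(2π·0.167·7.66) = 0.1244 m·K/W
ΣR = 0.9225 m·K/W
ΔT = Q'·ΣR = 246 × 0.9225 = 226.9 K
Heat flows outward, so T_out = T_in − ΔT = 256 − 226.9 = 29.1 °C

T_out = 29.1 °C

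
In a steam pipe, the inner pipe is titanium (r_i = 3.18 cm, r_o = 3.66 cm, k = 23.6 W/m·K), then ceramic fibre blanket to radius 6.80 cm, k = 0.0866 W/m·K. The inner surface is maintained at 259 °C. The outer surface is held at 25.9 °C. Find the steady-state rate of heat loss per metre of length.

Q' = 205 W/m

Series thermal resistances, inner to outer:
  R'_titanium = ln(0.0366/0.0318)/(2πk) = 0.1406/(2π·23.6) = 9.481×10^-4 m·K/W
  R'_ceramic fibre blanket = ln(0.0680/0.0366)/(2πk) = 0.6195/(2π·0.0866) = 1.138 m·K/W
ΣR = 9.481×10^-4 + 1.138 = 1.139 m·K/W
Q' = ΔT/ΣR = (259 °C − 25.9 °C)/1.139 = 205 W/m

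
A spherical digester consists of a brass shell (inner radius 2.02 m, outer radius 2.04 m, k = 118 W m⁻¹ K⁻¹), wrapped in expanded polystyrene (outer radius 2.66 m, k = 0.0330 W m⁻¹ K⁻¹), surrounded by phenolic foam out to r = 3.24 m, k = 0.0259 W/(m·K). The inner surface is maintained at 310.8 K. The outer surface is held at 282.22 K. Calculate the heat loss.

Q = 59.3 W

Resistance network (inner→outer):
  R_brass = (1/2.02 − 1/2.04)/(4πk) = 0.004853/(4π·118) = 3.273×10^-6 K/W
  R_expanded polystyrene = (1/2.04 − 1/2.66)/(4πk) = 0.1143/(4π·0.0330) = 0.2755 K/W
  R_phenolic foam = (1/2.66 − 1/3.24)/(4πk) = 0.06730/(4π·0.0259) = 0.2068 K/W
ΣR = 3.273×10^-6 + 0.2755 + 0.2068 = 0.4823 K/W
Q = ΔT/ΣR = (310.8 K − 282.22 K)/0.4823 = 59.3 W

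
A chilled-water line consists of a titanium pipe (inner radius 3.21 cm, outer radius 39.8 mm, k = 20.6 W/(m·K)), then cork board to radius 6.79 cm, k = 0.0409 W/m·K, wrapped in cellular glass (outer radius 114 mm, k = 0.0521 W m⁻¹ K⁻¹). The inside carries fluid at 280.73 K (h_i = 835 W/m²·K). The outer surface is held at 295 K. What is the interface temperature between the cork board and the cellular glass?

T = 288.8 K

Treat each layer as a resistance in series:
  R'_conv,in = 1/(2πr h) = 1/(2π·0.0321·835) = 0.005938 m·K/W
  R'_titanium = ln(0.0398/0.0321)/(2πk) = 0.2150/(2π·20.6) = 0.001661 m·K/W
  R'_cork board = ln(0.0679/0.0398)/(2πk) = 0.5342/(2π·0.0409) = 2.079 m·K/W
  R'_cellular glass = ln(0.114/0.0679)/(2πk) = 0.5182/(2π·0.0521) = 1.583 m·K/W
ΣR = 0.005938 + 0.001661 + 2.079 + 1.583 = 3.670 m·K/W
Q' = ΔT/ΣR = (280.73 K − 295 K)/3.670 = -3.888 W/m
From the inner boundary to the cork board/cellular glass interface, ΣR_partial = 2.087 m·K/W.
T_interface = T_in − Q'·ΣR_partial = 280.73 K − (-3.888)(2.087) = 288.8 K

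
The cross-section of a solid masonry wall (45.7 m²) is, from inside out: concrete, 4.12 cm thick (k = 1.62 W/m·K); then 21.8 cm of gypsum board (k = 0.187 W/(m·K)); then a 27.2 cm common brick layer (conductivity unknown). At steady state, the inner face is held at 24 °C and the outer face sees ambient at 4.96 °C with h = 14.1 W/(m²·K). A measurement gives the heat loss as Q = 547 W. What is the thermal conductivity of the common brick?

k = 0.828 W/m·K

ΣR = ΔT/Q = |24 − 4.96|/547 = 0.03481 K/W
Known resistances:
  R_concrete = L/(kA) = 0.0412/(1.62·45.7) = 5.565×10^-4 K/W
  R_gypsum board = L/(kA) = 0.218/(0.187·45.7) = 0.02551 K/W
  R_conv,out = 1/(hA) = 1/(14.1·45.7) = 0.001552 K/W
R_common brick = ΣR − ΣR_known = 0.03481 − 0.02762 = 0.007190 K/W
L/(kA) = 0.007190 ⇒ k = 0.272/(0.007190·45.7) = 0.828 W/m·K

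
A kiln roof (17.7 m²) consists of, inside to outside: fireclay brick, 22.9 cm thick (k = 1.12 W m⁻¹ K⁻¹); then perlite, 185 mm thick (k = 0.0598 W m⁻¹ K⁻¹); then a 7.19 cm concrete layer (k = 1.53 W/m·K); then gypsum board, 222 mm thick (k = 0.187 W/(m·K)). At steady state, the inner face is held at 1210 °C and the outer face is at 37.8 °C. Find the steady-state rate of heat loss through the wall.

Q = 4580 W

Series thermal resistances, inner to outer:
  R_fireclay brick = L/(kA) = 0.229/(1.12·17.7) = 0.01155 K/W
  R_perlite = L/(kA) = 0.185/(0.0598·17.7) = 0.1748 K/W
  R_concrete = L/(kA) = 0.0719/(1.53·17.7) = 0.002655 K/W
  R_gypsum board = L/(kA) = 0.222/(0.187·17.7) = 0.06707 K/W
ΣR = 0.01155 + 0.1748 + 0.002655 + 0.06707 = 0.2561 K/W
Q = ΔT/ΣR = (1210 °C − 37.8 °C)/0.2561 = 4580 W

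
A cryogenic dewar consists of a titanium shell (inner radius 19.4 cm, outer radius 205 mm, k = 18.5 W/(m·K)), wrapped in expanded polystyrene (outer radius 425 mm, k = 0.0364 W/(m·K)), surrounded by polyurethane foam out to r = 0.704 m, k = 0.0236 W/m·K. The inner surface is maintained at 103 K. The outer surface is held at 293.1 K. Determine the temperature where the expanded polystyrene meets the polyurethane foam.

Treat each layer as a resistance in series:
  R_titanium = (1/0.194 − 1/0.205)/(4πk) = 0.2766/(4π·18.5) = 0.001190 K/W
  R_expanded polystyrene = (1/0.205 − 1/0.425)/(4πk) = 2.525/(4π·0.0364) = 5.520 K/W
  R_polyurethane foam = (1/0.425 − 1/0.704)/(4πk) = 0.9325/(4π·0.0236) = 3.144 K/W
ΣR = 0.001190 + 5.520 + 3.144 = 8.665 K/W
Q = ΔT/ΣR = (103 K − 293.1 K)/8.665 = -21.94 W
From the inner boundary to the expanded polystyrene/polyurethane foam interface, ΣR_partial = 5.521 K/W.
T_interface = T_in − Q·ΣR_partial = 103 K − (-21.94)(5.521) = 224.1 K

T = 224.1 K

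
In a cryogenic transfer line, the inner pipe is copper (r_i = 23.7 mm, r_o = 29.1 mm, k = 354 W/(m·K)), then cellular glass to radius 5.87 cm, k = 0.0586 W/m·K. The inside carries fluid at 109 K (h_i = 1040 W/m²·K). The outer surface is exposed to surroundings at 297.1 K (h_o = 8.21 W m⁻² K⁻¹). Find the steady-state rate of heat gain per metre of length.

Treat each layer as a resistance in series:
  R'_conv,in = 1/(2πr h) = 1/(2π·0.0237·1040) = 0.006457 m·K/W
  R'_copper = ln(0.0291/0.0237)/(2πk) = 0.2053/(2π·354) = 9.228×10^-5 m·K/W
  R'_cellular glass = ln(0.0587/0.0291)/(2πk) = 0.7017/(2π·0.0586) = 1.906 m·K/W
  R'_conv,out = 1/(2πr h) = 1/(2π·0.0587·8.21) = 0.3302 m·K/W
ΣR = 0.006457 + 9.228×10^-5 + 1.906 + 0.3302 = 2.243 m·K/W
Q' = ΔT/ΣR = (109 K − 297.1 K)/2.243 = -83.9 W/m
(Negative Q' ⇒ heat flows inward; heat gain = 83.9 W/m.)

Q' = 83.9 W/m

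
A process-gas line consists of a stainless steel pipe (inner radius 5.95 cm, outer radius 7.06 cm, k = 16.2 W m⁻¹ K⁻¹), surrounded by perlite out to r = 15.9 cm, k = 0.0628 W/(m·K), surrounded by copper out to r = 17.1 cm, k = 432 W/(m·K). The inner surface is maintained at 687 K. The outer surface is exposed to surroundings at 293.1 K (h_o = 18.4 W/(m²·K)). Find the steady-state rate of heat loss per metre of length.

Treat each layer as a resistance in series:
  R'_stainless steel = ln(0.0706/0.0595)/(2πk) = 0.1711/(2π·16.2) = 0.001680 m·K/W
  R'_perlite = ln(0.159/0.0706)/(2πk) = 0.8119/(2π·0.0628) = 2.058 m·K/W
  R'_copper = ln(0.171/0.159)/(2πk) = 0.07276/(2π·432) = 2.681×10^-5 m·K/W
  R'_conv,out = 1/(2πr h) = 1/(2π·0.171·18.4) = 0.05058 m·K/W
ΣR = 0.001680 + 2.058 + 2.681×10^-5 + 0.05058 = 2.110 m·K/W
Q' = ΔT/ΣR = (687 K − 293.1 K)/2.110 = 187 W/m

Q' = 187 W/m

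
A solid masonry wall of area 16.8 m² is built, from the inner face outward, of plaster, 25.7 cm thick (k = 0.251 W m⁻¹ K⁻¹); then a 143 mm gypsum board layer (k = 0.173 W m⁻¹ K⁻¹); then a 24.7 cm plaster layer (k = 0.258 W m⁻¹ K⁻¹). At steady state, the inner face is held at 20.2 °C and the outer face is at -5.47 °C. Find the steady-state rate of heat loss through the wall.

Q = 154 W

Resistance network (inner→outer):
  R_plaster = L/(kA) = 0.257/(0.251·16.8) = 0.06095 K/W
  R_gypsum board = L/(kA) = 0.143/(0.173·16.8) = 0.04920 K/W
  R_plaster = L/(kA) = 0.247/(0.258·16.8) = 0.05699 K/W
ΣR = 0.06095 + 0.04920 + 0.05699 = 0.1671 K/W
Q = ΔT/ΣR = (20.2 °C − -5.47 °C)/0.1671 = 154 W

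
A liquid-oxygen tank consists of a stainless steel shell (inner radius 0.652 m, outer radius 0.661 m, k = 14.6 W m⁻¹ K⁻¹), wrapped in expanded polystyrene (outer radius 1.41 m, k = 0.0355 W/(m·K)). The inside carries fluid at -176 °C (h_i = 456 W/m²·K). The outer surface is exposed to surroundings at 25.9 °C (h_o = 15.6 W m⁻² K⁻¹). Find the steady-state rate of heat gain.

Resistance network (inner→outer):
  R_conv,in = 1/(4πr²h) = 1/(4π·0.652²·456) = 4.105×10^-4 K/W
  R_stainless steel = (1/0.652 − 1/0.661)/(4πk) = 0.02088/(4π·14.6) = 1.138×10^-4 K/W
  R_expanded polystyrene = (1/0.661 − 1/1.41)/(4πk) = 0.8036/(4π·0.0355) = 1.801 K/W
  R_conv,out = 1/(4πr²h) = 1/(4π·1.41²·15.6) = 0.002566 K/W
ΣR = 4.105×10^-4 + 1.138×10^-4 + 1.801 + 0.002566 = 1.804 K/W
Q = ΔT/ΣR = (-176 °C − 25.9 °C)/1.804 = -112 W
(Negative Q ⇒ heat flows inward; heat gain = 112 W.)

Q = 112 W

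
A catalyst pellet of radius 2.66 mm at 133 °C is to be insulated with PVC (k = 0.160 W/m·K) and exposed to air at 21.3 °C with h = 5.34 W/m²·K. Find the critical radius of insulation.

r_cr = 5.99 cm

For a sphere, r_cr = 2k_ins/h = 2·0.160/5.34 = 0.0599 m = 5.99 cm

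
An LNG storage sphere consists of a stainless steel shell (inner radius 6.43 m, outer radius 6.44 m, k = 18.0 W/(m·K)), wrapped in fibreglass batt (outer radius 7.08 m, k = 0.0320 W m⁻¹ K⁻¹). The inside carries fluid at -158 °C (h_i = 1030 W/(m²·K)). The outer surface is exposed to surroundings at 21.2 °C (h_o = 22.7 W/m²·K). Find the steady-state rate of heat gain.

Treat each layer as a resistance in series:
  R_conv,in = 1/(4πr²h) = 1/(4π·6.43²·1030) = 1.869×10^-6 K/W
  R_stainless steel = (1/6.43 − 1/6.44)/(4πk) = 2.415×10^-4/(4π·18.0) = 1.068×10^-6 K/W
  R_fibreglass batt = (1/6.44 − 1/7.08)/(4πk) = 0.01404/(4π·0.0320) = 0.03491 K/W
  R_conv,out = 1/(4πr²h) = 1/(4π·7.08²·22.7) = 6.994×10^-5 K/W
ΣR = 1.869×10^-6 + 1.068×10^-6 + 0.03491 + 6.994×10^-5 = 0.03498 K/W
Q = ΔT/ΣR = (-158 °C − 21.2 °C)/0.03498 = -5120 W
(Negative Q ⇒ heat flows inward; heat gain = 5120 W.)

Q = 5.12 kW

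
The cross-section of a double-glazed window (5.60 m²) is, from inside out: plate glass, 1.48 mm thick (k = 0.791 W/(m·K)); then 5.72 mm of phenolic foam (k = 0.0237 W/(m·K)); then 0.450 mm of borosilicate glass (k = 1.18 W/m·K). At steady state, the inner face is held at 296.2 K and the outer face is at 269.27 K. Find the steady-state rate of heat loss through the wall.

Resistance network (inner→outer):
  R_plate glass = L/(kA) = 0.00148/(0.791·5.60) = 3.341×10^-4 K/W
  R_phenolic foam = L/(kA) = 0.00572/(0.0237·5.60) = 0.04310 K/W
  R_borosilicate glass = L/(kA) = 4.50×10^-4/(1.18·5.60) = 6.810×10^-5 K/W
ΣR = 3.341×10^-4 + 0.04310 + 6.810×10^-5 = 0.04350 K/W
Q = ΔT/ΣR = (296.2 K − 269.27 K)/0.04350 = 619 W

Q = 619 W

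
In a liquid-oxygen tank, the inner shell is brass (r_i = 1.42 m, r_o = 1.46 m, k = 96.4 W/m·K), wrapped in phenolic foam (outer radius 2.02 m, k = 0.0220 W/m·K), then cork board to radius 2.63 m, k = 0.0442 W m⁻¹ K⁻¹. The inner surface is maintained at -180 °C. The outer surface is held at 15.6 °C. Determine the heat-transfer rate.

Q = 219 W

Series thermal resistances, inner to outer:
  R_brass = (1/1.42 − 1/1.46)/(4πk) = 0.01929/(4π·96.4) = 1.593×10^-5 K/W
  R_phenolic foam = (1/1.46 − 1/2.02)/(4πk) = 0.1899/(4π·0.0220) = 0.6868 K/W
  R_cork board = (1/2.02 − 1/2.63)/(4πk) = 0.1148/(4π·0.0442) = 0.2067 K/W
ΣR = 1.593×10^-5 + 0.6868 + 0.2067 = 0.8935 K/W
Q = ΔT/ΣR = (-180 °C − 15.6 °C)/0.8935 = -219 W
(Negative Q ⇒ heat flows inward; heat gain = 219 W.)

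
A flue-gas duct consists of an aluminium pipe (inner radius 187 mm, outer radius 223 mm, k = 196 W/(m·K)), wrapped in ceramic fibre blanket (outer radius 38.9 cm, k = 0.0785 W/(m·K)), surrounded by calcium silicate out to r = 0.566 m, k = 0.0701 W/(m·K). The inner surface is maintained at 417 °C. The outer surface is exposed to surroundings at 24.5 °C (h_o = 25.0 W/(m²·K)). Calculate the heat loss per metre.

Series thermal resistances, inner to outer:
  R'_aluminium = ln(0.223/0.187)/(2πk) = 0.1761/(2π·196) = 1.430×10^-4 m·K/W
  R'_ceramic fibre blanket = ln(0.389/0.223)/(2πk) = 0.5564/(2π·0.0785) = 1.128 m·K/W
  R'_calcium silicate = ln(0.566/0.389)/(2πk) = 0.3750/(2π·0.0701) = 0.8514 m·K/W
  R'_conv,out = 1/(2πr h) = 1/(2π·0.566·25.0) = 0.01125 m·K/W
ΣR = 1.430×10^-4 + 1.128 + 0.8514 + 0.01125 = 1.991 m·K/W
Q' = ΔT/ΣR = (417 °C − 24.5 °C)/1.991 = 197 W/m

Q' = 197 W/m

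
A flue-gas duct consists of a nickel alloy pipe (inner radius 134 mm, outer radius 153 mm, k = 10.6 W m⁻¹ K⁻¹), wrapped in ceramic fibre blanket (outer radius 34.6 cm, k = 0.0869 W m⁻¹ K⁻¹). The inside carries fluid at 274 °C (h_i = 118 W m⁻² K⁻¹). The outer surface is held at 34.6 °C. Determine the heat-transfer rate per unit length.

Series thermal resistances, inner to outer:
  R'_conv,in = 1/(2πr h) = 1/(2π·0.134·118) = 0.01007 m·K/W
  R'_nickel alloy = ln(0.153/0.134)/(2πk) = 0.1326/(2π·10.6) = 0.001991 m·K/W
  R'_ceramic fibre blanket = ln(0.346/0.153)/(2πk) = 0.8160/(2π·0.0869) = 1.494 m·K/W
ΣR = 0.01007 + 0.001991 + 1.494 = 1.506 m·K/W
Q' = ΔT/ΣR = (274 °C − 34.6 °C)/1.506 = 159 W/m

Q' = 159 W/m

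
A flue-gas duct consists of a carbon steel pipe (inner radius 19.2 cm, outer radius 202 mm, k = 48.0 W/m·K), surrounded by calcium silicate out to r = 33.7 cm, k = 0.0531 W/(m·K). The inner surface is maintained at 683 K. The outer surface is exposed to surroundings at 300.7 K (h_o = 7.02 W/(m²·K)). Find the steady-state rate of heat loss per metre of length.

Series thermal resistances, inner to outer:
  R'_carbon steel = ln(0.202/0.192)/(2πk) = 0.05077/(2π·48.0) = 1.683×10^-4 m·K/W
  R'_calcium silicate = ln(0.337/0.202)/(2πk) = 0.5118/(2π·0.0531) = 1.534 m·K/W
  R'_conv,out = 1/(2πr h) = 1/(2π·0.337·7.02) = 0.06727 m·K/W
ΣR = 1.683×10^-4 + 1.534 + 0.06727 = 1.601 m·K/W
Q' = ΔT/ΣR = (683 K − 300.7 K)/1.601 = 239 W/m

Q' = 239 W/m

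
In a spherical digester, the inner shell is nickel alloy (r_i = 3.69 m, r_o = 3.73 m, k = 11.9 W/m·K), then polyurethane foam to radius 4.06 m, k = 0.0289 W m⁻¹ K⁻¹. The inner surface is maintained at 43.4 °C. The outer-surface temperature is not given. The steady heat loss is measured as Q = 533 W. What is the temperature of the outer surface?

T_out = 11.4 °C

Sum the resistances:
  R_nickel alloy = (1/3.69 − 1/3.73)/(4πk) = 0.002906/(4π·11.9) = 1.943×10^-5 K/W
  R_polyurethane foam = (1/3.73 − 1/4.06)/(4πk) = 0.02179/(4π·0.0289) = 0.06000 K/W
ΣR = 0.06002 K/W
ΔT = Q·ΣR = 533 × 0.06002 = 31.99 K
Heat flows outward, so T_out = T_in − ΔT = 43.4 − 31.99 = 11.4 °C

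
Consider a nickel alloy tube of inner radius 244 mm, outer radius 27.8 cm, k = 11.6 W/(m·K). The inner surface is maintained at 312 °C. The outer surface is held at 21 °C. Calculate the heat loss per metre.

Q' = 2πk·ΔT/ln(r₂/r₁) = 2π × 11.6 × 291 / ln(0.278/0.244) = 1.63×10^5 W/m

Q' = 1.63×10^5 W/m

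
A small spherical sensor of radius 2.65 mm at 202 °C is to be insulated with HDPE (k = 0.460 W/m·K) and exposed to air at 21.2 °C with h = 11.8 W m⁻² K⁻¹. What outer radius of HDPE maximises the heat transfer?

r_cr = 7.80 cm

For a sphere, r_cr = 2k_ins/h = 2·0.460/11.8 = 0.0780 m = 7.80 cm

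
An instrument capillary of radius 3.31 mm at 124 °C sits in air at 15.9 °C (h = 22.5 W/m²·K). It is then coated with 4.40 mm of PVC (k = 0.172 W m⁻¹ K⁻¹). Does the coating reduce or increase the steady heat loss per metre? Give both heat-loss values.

increases: 50.6 → 63.6 W/m

Critical radius for a cylinder: r_cr = k/h = 0.00764 m = 0.764 cm.
Outer radius after coating: r₂ = 0.00331 + 0.00440 = 0.00771 m.
r₁ < r_cr < r₂: heat loss rises to a maximum at r_cr then falls. Whether the coating helps depends on whether Q(r₂) has dropped back below Q(r₁).
Bare: R = 1/(2πr₁h) = 2.137 m·K/W; Q = 108.1/2.137 = 50.6 W/m.
Coated: R = R_cond + R_conv = 1.700 m·K/W; Q = 108.1/1.700 = 63.6 W/m.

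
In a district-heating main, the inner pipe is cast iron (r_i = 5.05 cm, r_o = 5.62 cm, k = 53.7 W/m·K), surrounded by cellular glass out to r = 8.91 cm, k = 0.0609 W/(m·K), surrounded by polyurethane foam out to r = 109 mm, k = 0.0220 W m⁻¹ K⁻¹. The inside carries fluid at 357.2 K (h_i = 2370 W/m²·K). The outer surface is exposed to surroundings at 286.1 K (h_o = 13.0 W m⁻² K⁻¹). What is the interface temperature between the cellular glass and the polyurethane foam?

Series thermal resistances, inner to outer:
  R'_conv,in = 1/(2πr h) = 1/(2π·0.0505·2370) = 0.001330 m·K/W
  R'_cast iron = ln(0.0562/0.0505)/(2πk) = 0.1069/(2π·53.7) = 3.170×10^-4 m·K/W
  R'_cellular glass = ln(0.0891/0.0562)/(2πk) = 0.4608/(2π·0.0609) = 1.204 m·K/W
  R'_polyurethane foam = ln(0.109/0.0891)/(2πk) = 0.2016/(2π·0.0220) = 1.458 m·K/W
  R'_conv,out = 1/(2πr h) = 1/(2π·0.109·13.0) = 0.1123 m·K/W
ΣR = 0.001330 + 3.170×10^-4 + 1.204 + 1.458 + 0.1123 = 2.776 m·K/W
Q' = ΔT/ΣR = (357.2 K − 286.1 K)/2.776 = 25.61 W/m
From the inner boundary to the cellular glass/polyurethane foam interface, ΣR_partial = 1.206 m·K/W.
T_interface = T_in − Q'·ΣR_partial = 357.2 K − (25.61)(1.206) = 326.3 K

T = 326.3 K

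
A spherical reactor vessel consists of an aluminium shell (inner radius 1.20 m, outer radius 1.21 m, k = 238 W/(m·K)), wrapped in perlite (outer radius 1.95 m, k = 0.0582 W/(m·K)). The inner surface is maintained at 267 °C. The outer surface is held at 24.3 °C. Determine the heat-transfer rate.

Q = 566 W

Treat each layer as a resistance in series:
  R_aluminium = (1/1.20 − 1/1.21)/(4πk) = 0.006887/(4π·238) = 2.303×10^-6 K/W
  R_perlite = (1/1.21 − 1/1.95)/(4πk) = 0.3136/(4π·0.0582) = 0.4288 K/W
ΣR = 2.303×10^-6 + 0.4288 = 0.4288 K/W
Q = ΔT/ΣR = (267 °C − 24.3 °C)/0.4288 = 566 W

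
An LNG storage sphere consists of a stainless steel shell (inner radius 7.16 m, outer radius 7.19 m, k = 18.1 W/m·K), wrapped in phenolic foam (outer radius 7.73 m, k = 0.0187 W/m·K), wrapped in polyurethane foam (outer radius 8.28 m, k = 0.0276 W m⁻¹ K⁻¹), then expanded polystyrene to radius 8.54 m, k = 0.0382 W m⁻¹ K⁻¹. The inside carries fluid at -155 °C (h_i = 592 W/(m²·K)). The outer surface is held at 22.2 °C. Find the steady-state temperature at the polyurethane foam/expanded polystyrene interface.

Resistance network (inner→outer):
  R_conv,in = 1/(4πr²h) = 1/(4π·7.16²·592) = 2.622×10^-6 K/W
  R_stainless steel = (1/7.16 − 1/7.19)/(4πk) = 5.827×10^-4/(4π·18.1) = 2.562×10^-6 K/W
  R_phenolic foam = (1/7.19 − 1/7.73)/(4πk) = 0.009716/(4π·0.0187) = 0.04135 K/W
  R_polyurethane foam = (1/7.73 − 1/8.28)/(4πk) = 0.008593/(4π·0.0276) = 0.02478 K/W
  R_expanded polystyrene = (1/8.28 − 1/8.54)/(4πk) = 0.003677/(4π·0.0382) = 0.007660 K/W
ΣR = 2.622×10^-6 + 2.562×10^-6 + 0.04135 + 0.02478 + 0.007660 = 0.07380 K/W
Q = ΔT/ΣR = (-155 °C − 22.2 °C)/0.07380 = -2401 W
From the inner boundary to the polyurethane foam/expanded polystyrene interface, ΣR_partial = 0.06614 K/W.
T_interface = T_in − Q·ΣR_partial = -155 °C − (-2401)(0.06614) = 3.8 °C

T = 3.8 °C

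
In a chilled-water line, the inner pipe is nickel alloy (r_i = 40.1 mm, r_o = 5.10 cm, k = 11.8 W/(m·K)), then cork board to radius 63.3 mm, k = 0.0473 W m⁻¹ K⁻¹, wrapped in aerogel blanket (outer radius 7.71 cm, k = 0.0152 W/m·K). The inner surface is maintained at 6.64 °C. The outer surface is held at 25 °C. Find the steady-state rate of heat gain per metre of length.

Q' = 6.57 W/m

Resistance network (inner→outer):
  R'_nickel alloy = ln(0.0510/0.0401)/(2πk) = 0.2404/(2π·11.8) = 0.003243 m·K/W
  R'_cork board = ln(0.0633/0.0510)/(2πk) = 0.2161/(2π·0.0473) = 0.7270 m·K/W
  R'_aerogel blanket = ln(0.0771/0.0633)/(2πk) = 0.1972/(2π·0.0152) = 2.065 m·K/W
ΣR = 0.003243 + 0.7270 + 2.065 = 2.795 m·K/W
Q' = ΔT/ΣR = (6.64 °C − 25 °C)/2.795 = -6.57 W/m
(Negative Q' ⇒ heat flows inward; heat gain = 6.57 W/m.)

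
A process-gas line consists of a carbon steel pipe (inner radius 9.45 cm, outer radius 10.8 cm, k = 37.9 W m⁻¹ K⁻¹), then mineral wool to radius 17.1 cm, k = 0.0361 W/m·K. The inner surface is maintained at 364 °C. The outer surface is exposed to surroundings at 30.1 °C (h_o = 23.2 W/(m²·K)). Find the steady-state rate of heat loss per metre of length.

Q' = 162 W/m

Series thermal resistances, inner to outer:
  R'_carbon steel = ln(0.108/0.0945)/(2πk) = 0.1335/(2π·37.9) = 5.607×10^-4 m·K/W
  R'_mineral wool = ln(0.171/0.108)/(2πk) = 0.4595/(2π·0.0361) = 2.026 m·K/W
  R'_conv,out = 1/(2πr h) = 1/(2π·0.171·23.2) = 0.04012 m·K/W
ΣR = 5.607×10^-4 + 2.026 + 0.04012 = 2.067 m·K/W
Q' = ΔT/ΣR = (364 °C − 30.1 °C)/2.067 = 162 W/m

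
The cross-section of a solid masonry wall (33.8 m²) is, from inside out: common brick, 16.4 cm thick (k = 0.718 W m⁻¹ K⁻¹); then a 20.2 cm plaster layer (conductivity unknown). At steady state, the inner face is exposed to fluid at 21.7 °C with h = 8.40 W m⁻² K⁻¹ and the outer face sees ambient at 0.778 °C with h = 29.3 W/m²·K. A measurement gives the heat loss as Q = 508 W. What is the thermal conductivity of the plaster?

ΣR = ΔT/Q = |21.7 − 0.778|/508 = 0.04119 K/W
Known resistances:
  R_conv,in = 1/(hA) = 1/(8.40·33.8) = 0.003522 K/W
  R_common brick = L/(kA) = 0.164/(0.718·33.8) = 0.006758 K/W
  R_conv,out = 1/(hA) = 1/(29.3·33.8) = 0.001010 K/W
R_plaster = ΣR − ΣR_known = 0.04119 − 0.01129 = 0.02990 K/W
L/(kA) = 0.02990 ⇒ k = 0.202/(0.02990·33.8) = 0.200 W/m·K

k = 0.200 W/m·K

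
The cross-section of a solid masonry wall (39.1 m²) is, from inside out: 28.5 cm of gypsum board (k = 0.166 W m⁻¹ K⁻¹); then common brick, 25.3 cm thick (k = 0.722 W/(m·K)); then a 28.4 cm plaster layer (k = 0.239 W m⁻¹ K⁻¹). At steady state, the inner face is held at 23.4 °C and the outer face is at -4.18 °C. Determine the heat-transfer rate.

Q = 331 W

Resistance network (inner→outer):
  R_gypsum board = L/(kA) = 0.285/(0.166·39.1) = 0.04391 K/W
  R_common brick = L/(kA) = 0.253/(0.722·39.1) = 0.008962 K/W
  R_plaster = L/(kA) = 0.284/(0.239·39.1) = 0.03039 K/W
ΣR = 0.04391 + 0.008962 + 0.03039 = 0.08326 K/W
Q = ΔT/ΣR = (23.4 °C − -4.18 °C)/0.08326 = 331 W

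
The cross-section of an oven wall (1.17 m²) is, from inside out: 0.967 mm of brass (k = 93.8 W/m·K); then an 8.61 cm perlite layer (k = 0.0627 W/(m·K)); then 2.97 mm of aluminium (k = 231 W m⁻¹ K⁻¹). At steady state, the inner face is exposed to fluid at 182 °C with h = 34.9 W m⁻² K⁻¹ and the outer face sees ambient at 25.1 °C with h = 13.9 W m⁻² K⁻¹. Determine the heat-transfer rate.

Q = 125 W

Resistance network (inner→outer):
  R_conv,in = 1/(hA) = 1/(34.9·1.17) = 0.02449 K/W
  R_brass = L/(kA) = 9.67×10^-4/(93.8·1.17) = 8.811×10^-6 K/W
  R_perlite = L/(kA) = 0.0861/(0.0627·1.17) = 1.174 K/W
  R_aluminium = L/(kA) = 0.00297/(231·1.17) = 1.099×10^-5 K/W
  R_conv,out = 1/(hA) = 1/(13.9·1.17) = 0.06149 K/W
ΣR = 0.02449 + 8.811×10^-6 + 1.174 + 1.099×10^-5 + 0.06149 = 1.260 K/W
Q = ΔT/ΣR = (182 °C − 25.1 °C)/1.260 = 125 W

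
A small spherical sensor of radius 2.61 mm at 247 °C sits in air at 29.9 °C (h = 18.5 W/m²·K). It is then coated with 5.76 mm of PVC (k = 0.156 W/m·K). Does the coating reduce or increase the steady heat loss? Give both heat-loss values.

increases: 0.344 → 1.11 W

Critical radius for a sphere: r_cr = 2k/h = 0.0169 m = 1.69 cm.
Outer radius after coating: r₂ = 0.00261 + 0.00576 = 0.00837 m.
Since r₁ < r_cr and r₂ ≤ r_cr, the coating moves toward the maximum at r_cr — heat loss rises.
Bare: R = 1/(4πr₁²h) = 631.4 K/W; Q = 217.1/631.4 = 0.344 W.
Coated: R = R_cond + R_conv = 195.9 K/W; Q = 217.1/195.9 = 1.11 W.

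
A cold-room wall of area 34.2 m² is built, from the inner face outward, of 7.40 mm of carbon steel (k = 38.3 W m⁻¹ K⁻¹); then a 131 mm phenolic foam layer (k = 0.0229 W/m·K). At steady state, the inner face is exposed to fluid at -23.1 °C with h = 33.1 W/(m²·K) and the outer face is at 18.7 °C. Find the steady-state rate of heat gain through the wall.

Q = 249 W

Resistance network (inner→outer):
  R_conv,in = 1/(hA) = 1/(33.1·34.2) = 8.834×10^-4 K/W
  R_carbon steel = L/(kA) = 0.00740/(38.3·34.2) = 5.649×10^-6 K/W
  R_phenolic foam = L/(kA) = 0.131/(0.0229·34.2) = 0.1673 K/W
ΣR = 8.834×10^-4 + 5.649×10^-6 + 0.1673 = 0.1682 K/W
Q = ΔT/ΣR = (-23.1 °C − 18.7 °C)/0.1682 = -249 W
(Negative Q ⇒ heat flows inward; heat gain = 249 W.)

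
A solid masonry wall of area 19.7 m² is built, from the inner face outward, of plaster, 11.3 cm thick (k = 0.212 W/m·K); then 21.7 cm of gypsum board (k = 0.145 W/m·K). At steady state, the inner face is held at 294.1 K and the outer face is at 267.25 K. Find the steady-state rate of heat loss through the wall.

Treat each layer as a resistance in series:
  R_plaster = L/(kA) = 0.113/(0.212·19.7) = 0.02706 K/W
  R_gypsum board = L/(kA) = 0.217/(0.145·19.7) = 0.07597 K/W
ΣR = 0.02706 + 0.07597 = 0.1030 K/W
Q = ΔT/ΣR = (294.1 K − 267.25 K)/0.1030 = 261 W

Q = 261 W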